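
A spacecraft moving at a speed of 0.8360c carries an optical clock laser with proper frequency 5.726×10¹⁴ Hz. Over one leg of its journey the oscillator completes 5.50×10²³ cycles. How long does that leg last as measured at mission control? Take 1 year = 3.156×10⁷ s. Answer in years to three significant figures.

γ = 1/√(1 − 0.8360²) = 1/√0.3011 = 1.822
Proper time for N cycles: τ = N/f = 5.50×10²³/(5.726×10¹⁴) = 9.605×10⁸ s = 30.44 years.
Lab-frame duration Δt = γτ = 1.822 × 30.44 = 55.46 years.

Δt = 55.5 years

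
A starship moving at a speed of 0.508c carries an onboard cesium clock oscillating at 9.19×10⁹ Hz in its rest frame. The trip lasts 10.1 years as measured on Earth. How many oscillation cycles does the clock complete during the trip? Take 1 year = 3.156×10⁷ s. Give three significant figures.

γ = 1/√(1 − 0.508²) = 1/√0.7419 = 1.161
The oscillator's own cycle count is N = f × τ where τ is the proper time on the ship. τ = Δt/γ = 10.1/1.161 = 8.700 years = 2.746×10⁸ s.
N = 9.19×10⁹ × 2.746×10⁸ = 2.523×10¹⁸.

N = 2.52×10¹⁸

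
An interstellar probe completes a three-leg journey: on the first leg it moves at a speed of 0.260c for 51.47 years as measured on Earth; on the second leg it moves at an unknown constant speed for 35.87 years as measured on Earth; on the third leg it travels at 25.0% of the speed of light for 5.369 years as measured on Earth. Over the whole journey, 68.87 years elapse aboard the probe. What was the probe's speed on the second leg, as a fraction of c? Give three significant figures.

Leg 1: γ = 1/√(1 − 0.260²) = 1/√0.9324 = 1.036; τ_1 = 51.47/1.036 = 49.70 years.
Leg 2: speed unknown; τ_2 = 35.87/γ_2.
Leg 3: β = 0.250; γ = 1/√(1 − 0.250²) = 1/√0.9375 = 1.033; τ_3 = 5.369/1.033 = 5.199 years.
Total proper time: 49.70 + τ_2 + 5.199 = 68.87, so τ_2 = 68.87 − 54.90 = 13.97 years.
γ_2 = 35.87/13.97 = 2.567; β = √(1 − 1/γ²) = √0.8483.

β = 0.921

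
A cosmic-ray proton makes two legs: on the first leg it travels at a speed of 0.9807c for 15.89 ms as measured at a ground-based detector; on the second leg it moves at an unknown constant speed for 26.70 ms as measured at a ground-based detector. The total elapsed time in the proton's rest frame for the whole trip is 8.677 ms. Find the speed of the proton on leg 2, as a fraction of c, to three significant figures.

β = 0.978

Leg 1: γ = 1/√(1 − 0.9807²) = 1/√0.03823 = 5.115; τ_1 = 15.89/5.115 = 3.107 ms.
Leg 2: speed unknown; τ_2 = 26.70/γ_2.
Total proper time: 3.107 + τ_2 = 8.677, so τ_2 = 8.677 − 3.107 = 5.570 ms.
γ_2 = 26.70/5.570 = 4.793; β = √(1 − 1/γ²) = √0.9565.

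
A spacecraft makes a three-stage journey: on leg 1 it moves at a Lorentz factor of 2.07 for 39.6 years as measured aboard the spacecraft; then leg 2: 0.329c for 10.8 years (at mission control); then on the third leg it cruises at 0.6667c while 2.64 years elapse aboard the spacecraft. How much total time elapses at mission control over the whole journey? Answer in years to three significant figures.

Δt = 96.3 years

Leg 1: γ = 2.07; Δt_1 = 2.070 × 39.6 = 81.97 years.
Leg 2: 10.8 years is already measured at mission control.
Leg 3: γ = 1/√(1 − 0.6667²) = 1/√0.5555 = 1.342; Δt_3 = 1.342 × 2.64 = 3.542 years.
Total: 81.97 + 10.80 + 3.542 years.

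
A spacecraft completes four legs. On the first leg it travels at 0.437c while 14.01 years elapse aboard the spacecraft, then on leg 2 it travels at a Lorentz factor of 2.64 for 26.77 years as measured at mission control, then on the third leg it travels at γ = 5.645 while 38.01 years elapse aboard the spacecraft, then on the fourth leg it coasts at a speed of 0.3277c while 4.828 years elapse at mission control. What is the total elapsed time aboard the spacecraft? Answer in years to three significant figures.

Leg 1: 14.01 years is already measured aboard the spacecraft.
Leg 2: γ = 2.64; τ_2 = 26.77/2.640 = 10.14 years.
Leg 3: 38.01 years is already measured aboard the spacecraft.
Leg 4: γ = 1/√(1 − 0.3277²) = 1/√0.8926 = 1.058; τ_4 = 4.828/1.058 = 4.561 years.
Total: 14.01 + 10.14 + 38.01 + 4.561 years.

τ = 66.7 years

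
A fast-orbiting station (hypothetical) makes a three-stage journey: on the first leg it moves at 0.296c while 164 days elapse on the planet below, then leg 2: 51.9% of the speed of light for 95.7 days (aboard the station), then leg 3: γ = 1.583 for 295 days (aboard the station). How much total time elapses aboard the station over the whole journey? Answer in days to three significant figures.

Leg 1: γ = 1/√(1 − 0.296²) = 1/√0.9124 = 1.047; τ_1 = 164/1.047 = 156.7 days.
Leg 2: 95.7 days is already measured aboard the station.
Leg 3: 295 days is already measured aboard the station.
Total: 156.7 + 95.70 + 295.0 days.

τ = 547 days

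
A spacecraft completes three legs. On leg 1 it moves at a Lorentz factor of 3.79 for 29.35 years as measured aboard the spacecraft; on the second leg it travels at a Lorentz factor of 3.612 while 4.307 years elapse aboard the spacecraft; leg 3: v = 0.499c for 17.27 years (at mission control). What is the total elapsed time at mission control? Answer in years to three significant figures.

Δt = 144 years

Leg 1: γ = 3.79; Δt_1 = 3.790 × 29.35 = 111.2 years.
Leg 2: γ = 3.612; Δt_2 = 3.612 × 4.307 = 15.56 years.
Leg 3: 17.27 years is already measured at mission control.
Total: 111.2 + 15.56 + 17.27 years.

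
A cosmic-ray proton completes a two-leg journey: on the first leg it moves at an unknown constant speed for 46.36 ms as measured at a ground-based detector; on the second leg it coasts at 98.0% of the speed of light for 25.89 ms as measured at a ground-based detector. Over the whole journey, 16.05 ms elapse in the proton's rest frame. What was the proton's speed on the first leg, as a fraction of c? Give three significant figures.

β = 0.972

Leg 1: speed unknown; τ_1 = 46.36/γ_1.
Leg 2: β = 0.980; γ = 1/√(1 − 0.980²) = 1/√0.03960 = 5.025; τ_2 = 25.89/5.025 = 5.152 ms.
Total proper time: τ_1 + 5.152 = 16.05, so τ_1 = 16.05 − 5.152 = 10.90 ms.
γ_1 = 46.36/10.90 = 4.254; β = √(1 − 1/γ²) = √0.9447.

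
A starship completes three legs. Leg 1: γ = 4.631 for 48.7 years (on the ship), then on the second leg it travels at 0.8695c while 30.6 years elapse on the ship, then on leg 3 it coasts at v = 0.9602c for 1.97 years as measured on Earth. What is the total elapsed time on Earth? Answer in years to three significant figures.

Δt = 289 years

Leg 1: γ = 4.631; Δt_1 = 4.631 × 48.7 = 225.5 years.
Leg 2: γ = 1/√(1 − 0.8695²) = 1/√0.2440 = 2.025; Δt_2 = 2.025 × 30.6 = 61.95 years.
Leg 3: 1.97 years is already measured on Earth.
Total: 225.5 + 61.95 + 1.970 years.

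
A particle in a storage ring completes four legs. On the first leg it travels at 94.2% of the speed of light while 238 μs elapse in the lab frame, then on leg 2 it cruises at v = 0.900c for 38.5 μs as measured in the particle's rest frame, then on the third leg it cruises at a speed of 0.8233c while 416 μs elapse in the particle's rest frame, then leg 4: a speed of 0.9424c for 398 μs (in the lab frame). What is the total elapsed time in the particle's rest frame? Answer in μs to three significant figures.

Leg 1: β = 0.942; γ = 1/√(1 − 0.942²) = 1/√0.1126 = 2.980; τ_1 = 238/2.980 = 79.88 μs.
Leg 2: 38.5 μs is already measured in the particle's rest frame.
Leg 3: 416 μs is already measured in the particle's rest frame.
Leg 4: γ = 1/√(1 − 0.9424²) = 1/√0.1119 = 2.990; τ_4 = 398/2.990 = 133.1 μs.
Total: 79.88 + 38.50 + 416.0 + 133.1 μs.

τ = 668 μs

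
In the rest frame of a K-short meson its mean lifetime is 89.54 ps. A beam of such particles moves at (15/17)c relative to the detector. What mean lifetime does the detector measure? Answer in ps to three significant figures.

Δt = 190 ps

γ = 1/√(1 − (15/17)²) = 17/8 = 2.125
The rest-frame lifetime is the proper time; the lab measures the dilated interval Δt = γτ₀ = 2.125 × 89.54 ps.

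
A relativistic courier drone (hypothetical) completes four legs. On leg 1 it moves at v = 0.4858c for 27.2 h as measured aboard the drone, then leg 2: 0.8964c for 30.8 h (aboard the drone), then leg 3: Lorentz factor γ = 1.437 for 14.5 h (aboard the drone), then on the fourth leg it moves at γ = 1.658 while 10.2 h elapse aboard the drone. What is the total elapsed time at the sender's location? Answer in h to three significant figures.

Leg 1: γ = 1/√(1 − 0.4858²) = 1/√0.7640 = 1.144; Δt_1 = 1.144 × 27.2 = 31.12 h.
Leg 2: γ = 1/√(1 − 0.8964²) = 1/√0.1965 = 2.256; Δt_2 = 2.256 × 30.8 = 69.49 h.
Leg 3: γ = 1.437; Δt_3 = 1.437 × 14.5 = 20.84 h.
Leg 4: γ = 1.658; Δt_4 = 1.658 × 10.2 = 16.91 h.
Total: 31.12 + 69.49 + 20.84 + 16.91 h.

Δt = 138 h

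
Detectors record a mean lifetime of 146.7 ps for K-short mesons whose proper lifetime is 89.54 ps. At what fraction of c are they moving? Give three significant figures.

v = 0.792c

γ = Δt/τ₀ = 146.7/89.54 = 1.638
β = √(1 − 1/γ²) = √(1 − 0.3725) = √0.6275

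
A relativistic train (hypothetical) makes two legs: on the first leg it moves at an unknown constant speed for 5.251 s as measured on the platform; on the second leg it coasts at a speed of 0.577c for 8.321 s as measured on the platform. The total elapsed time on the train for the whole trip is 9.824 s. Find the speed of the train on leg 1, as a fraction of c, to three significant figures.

Leg 1: speed unknown; τ_1 = 5.251/γ_1.
Leg 2: γ = 1/√(1 − 0.577²) = 1/√0.6671 = 1.224; τ_2 = 8.321/1.224 = 6.796 s.
Total proper time: τ_1 + 6.796 = 9.824, so τ_1 = 9.824 − 6.796 = 3.028 s.
γ_1 = 5.251/3.028 = 1.734; β = √(1 − 1/γ²) = √0.6675.

β = 0.817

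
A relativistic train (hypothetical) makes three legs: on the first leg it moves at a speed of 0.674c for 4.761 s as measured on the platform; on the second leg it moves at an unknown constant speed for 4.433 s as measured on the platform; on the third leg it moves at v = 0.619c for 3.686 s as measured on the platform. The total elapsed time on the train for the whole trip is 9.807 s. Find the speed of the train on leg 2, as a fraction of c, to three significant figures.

Leg 1: γ = 1/√(1 − 0.674²) = 1/√0.5457 = 1.354; τ_1 = 4.761/1.354 = 3.517 s.
Leg 2: speed unknown; τ_2 = 4.433/γ_2.
Leg 3: γ = 1/√(1 − 0.619²) = 1/√0.6168 = 1.273; τ_3 = 3.686/1.273 = 2.895 s.
Total proper time: 3.517 + τ_2 + 2.895 = 9.807, so τ_2 = 9.807 − 6.412 = 3.395 s.
γ_2 = 4.433/3.395 = 1.306; β = √(1 − 1/γ²) = √0.4135.

β = 0.643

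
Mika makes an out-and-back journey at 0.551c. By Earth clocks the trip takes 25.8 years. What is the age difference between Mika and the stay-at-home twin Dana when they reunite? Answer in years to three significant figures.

Δt − τ = 4.27 years

γ = 1/√(1 − 0.551²) = 1/√0.6964 = 1.198
Mika's elapsed proper time: τ = 25.8/1.198 = 21.53 years.
Age gap = Δt − τ = 25.8 − 21.53 years.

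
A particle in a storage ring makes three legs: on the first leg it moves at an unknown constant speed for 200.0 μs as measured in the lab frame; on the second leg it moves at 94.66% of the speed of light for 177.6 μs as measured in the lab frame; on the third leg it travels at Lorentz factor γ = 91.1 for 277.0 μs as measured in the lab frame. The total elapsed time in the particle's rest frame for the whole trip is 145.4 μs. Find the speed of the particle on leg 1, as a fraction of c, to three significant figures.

β = 0.905

Leg 1: speed unknown; τ_1 = 200.0/γ_1.
Leg 2: β = 0.9466; γ = 1/√(1 − 0.9466²) = 1/√0.1039 = 3.102; τ_2 = 177.6/3.102 = 57.26 μs.
Leg 3: γ = 91.1; τ_3 = 277.0/91.10 = 3.041 μs.
Total proper time: τ_1 + 57.26 + 3.041 = 145.4, so τ_1 = 145.4 − 60.30 = 85.10 μs.
γ_1 = 200.0/85.10 = 2.350; β = √(1 − 1/γ²) = √0.8190.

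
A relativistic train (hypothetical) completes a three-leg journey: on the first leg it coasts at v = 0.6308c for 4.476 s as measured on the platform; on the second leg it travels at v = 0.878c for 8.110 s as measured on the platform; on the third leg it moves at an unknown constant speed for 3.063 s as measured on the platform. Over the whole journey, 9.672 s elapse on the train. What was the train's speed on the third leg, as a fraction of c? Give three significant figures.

β = 0.654

Leg 1: γ = 1/√(1 − 0.6308²) = 1/√0.6021 = 1.289; τ_1 = 4.476/1.289 = 3.473 s.
Leg 2: γ = 1/√(1 − 0.878²) = 1/√0.2291 = 2.089; τ_2 = 8.110/2.089 = 3.882 s.
Leg 3: speed unknown; τ_3 = 3.063/γ_3.
Total proper time: 3.473 + 3.882 + τ_3 = 9.672, so τ_3 = 9.672 − 7.355 = 2.317 s.
γ_3 = 3.063/2.317 = 1.322; β = √(1 − 1/γ²) = √0.4278.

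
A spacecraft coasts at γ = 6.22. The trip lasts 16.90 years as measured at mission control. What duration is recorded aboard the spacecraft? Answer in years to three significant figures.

γ = 6.22
The interval measured at mission control is the dilated one; the clock aboard the spacecraft measures the proper time τ = Δt/γ = 16.90/6.220 years.

τ = 2.72 years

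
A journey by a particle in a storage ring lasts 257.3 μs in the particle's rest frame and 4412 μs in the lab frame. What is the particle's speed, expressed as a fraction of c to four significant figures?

β = 0.9983

The proper time is measured in the particle's rest frame (both events occur at the particle's location); Δt is measured in the lab frame. γ = Δt/τ = 4412/257.3 = 17.15.
β = √(1 − 1/γ²) = √(1 − 0.003401) = √0.9966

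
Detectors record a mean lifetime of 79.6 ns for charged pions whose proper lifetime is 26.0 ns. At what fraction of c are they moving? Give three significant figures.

γ = Δt/τ₀ = 79.6/26.0 = 3.062
β = √(1 − 1/γ²) = √(1 − 0.1067) = √0.8933

v = 0.945c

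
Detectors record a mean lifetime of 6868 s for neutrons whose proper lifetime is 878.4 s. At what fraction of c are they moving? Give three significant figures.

γ = Δt/τ₀ = 6868/878.4 = 7.819
β = √(1 − 1/γ²) = √(1 − 0.01636) = √0.9836

β = 0.992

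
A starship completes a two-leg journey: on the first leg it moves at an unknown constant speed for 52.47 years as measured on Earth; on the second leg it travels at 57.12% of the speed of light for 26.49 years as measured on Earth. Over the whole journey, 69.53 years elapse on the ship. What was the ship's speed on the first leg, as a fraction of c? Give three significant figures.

β = 0.413

Leg 1: speed unknown; τ_1 = 52.47/γ_1.
Leg 2: β = 0.5712; γ = 1/√(1 − 0.5712²) = 1/√0.6737 = 1.218; τ_2 = 26.49/1.218 = 21.74 years.
Total proper time: τ_1 + 21.74 = 69.53, so τ_1 = 69.53 − 21.74 = 47.79 years.
γ_1 = 52.47/47.79 = 1.098; β = √(1 − 1/γ²) = √0.1705.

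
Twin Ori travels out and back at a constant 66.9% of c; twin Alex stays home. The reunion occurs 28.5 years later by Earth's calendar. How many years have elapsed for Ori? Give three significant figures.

β = 0.669; γ = 1/√(1 − 0.669²) = 1/√0.5524 = 1.345
Ori's clock measures proper time along the trip: τ = Δt/γ = 28.5/1.345 years.

τ = 21.2 years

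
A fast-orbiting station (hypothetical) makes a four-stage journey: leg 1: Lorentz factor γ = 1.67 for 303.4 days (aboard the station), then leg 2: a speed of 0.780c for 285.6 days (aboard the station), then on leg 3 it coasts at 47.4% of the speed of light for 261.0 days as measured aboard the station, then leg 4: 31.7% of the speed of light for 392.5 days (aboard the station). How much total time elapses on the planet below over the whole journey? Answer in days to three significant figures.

Δt = 1670 days

Leg 1: γ = 1.67; Δt_1 = 1.670 × 303.4 = 506.7 days.
Leg 2: γ = 1/√(1 − 0.780²) = 1/√0.3916 = 1.598; Δt_2 = 1.598 × 285.6 = 456.4 days.
Leg 3: β = 0.474; γ = 1/√(1 − 0.474²) = 1/√0.7753 = 1.136; Δt_3 = 1.136 × 261.0 = 296.4 days.
Leg 4: β = 0.317; γ = 1/√(1 − 0.317²) = 1/√0.8995 = 1.054; Δt_4 = 1.054 × 392.5 = 413.8 days.
Total: 506.7 + 456.4 + 296.4 + 413.8 days.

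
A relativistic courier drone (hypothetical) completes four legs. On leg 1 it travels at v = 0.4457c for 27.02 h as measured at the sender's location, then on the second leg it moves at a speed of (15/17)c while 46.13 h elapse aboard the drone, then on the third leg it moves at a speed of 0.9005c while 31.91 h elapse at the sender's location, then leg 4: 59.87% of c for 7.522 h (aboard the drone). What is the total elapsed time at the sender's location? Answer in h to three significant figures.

Leg 1: 27.02 h is already measured at the sender's location.
Leg 2: γ = 1/√(1 − (15/17)²) = 17/8 = 2.125; Δt_2 = 2.125 × 46.13 = 98.03 h.
Leg 3: 31.91 h is already measured at the sender's location.
Leg 4: β = 0.5987; γ = 1/√(1 − 0.5987²) = 1/√0.6416 = 1.248; Δt_4 = 1.248 × 7.522 = 9.391 h.
Total: 27.02 + 98.03 + 31.91 + 9.391 h.

Δt = 166 h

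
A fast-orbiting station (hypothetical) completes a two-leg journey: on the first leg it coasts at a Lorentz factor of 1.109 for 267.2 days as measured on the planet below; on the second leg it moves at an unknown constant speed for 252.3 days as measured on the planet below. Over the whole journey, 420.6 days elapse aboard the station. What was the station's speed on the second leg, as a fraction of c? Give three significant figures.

β = 0.702

Leg 1: γ = 1.109; τ_1 = 267.2/1.109 = 240.9 days.
Leg 2: speed unknown; τ_2 = 252.3/γ_2.
Total proper time: 240.9 + τ_2 = 420.6, so τ_2 = 420.6 − 240.9 = 179.7 days.
γ_2 = 252.3/179.7 = 1.404; β = √(1 − 1/γ²) = √0.4929.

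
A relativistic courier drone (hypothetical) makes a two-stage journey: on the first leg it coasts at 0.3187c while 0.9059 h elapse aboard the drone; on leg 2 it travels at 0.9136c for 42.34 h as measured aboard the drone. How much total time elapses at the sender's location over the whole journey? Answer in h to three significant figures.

Δt = 105 h

Leg 1: γ = 1/√(1 − 0.3187²) = 1/√0.8984 = 1.055; Δt_1 = 1.055 × 0.9059 = 0.9557 h.
Leg 2: γ = 1/√(1 − 0.9136²) = 1/√0.1653 = 2.459; Δt_2 = 2.459 × 42.34 = 104.1 h.
Total: 0.9557 + 104.1 h.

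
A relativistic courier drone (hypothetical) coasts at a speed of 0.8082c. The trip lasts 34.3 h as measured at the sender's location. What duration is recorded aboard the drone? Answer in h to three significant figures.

γ = 1/√(1 − 0.8082²) = 1/√0.3468 = 1.698
The interval measured at the sender's location is the dilated one; the clock aboard the drone measures the proper time τ = Δt/γ = 34.3/1.698 h.

τ = 20.2 h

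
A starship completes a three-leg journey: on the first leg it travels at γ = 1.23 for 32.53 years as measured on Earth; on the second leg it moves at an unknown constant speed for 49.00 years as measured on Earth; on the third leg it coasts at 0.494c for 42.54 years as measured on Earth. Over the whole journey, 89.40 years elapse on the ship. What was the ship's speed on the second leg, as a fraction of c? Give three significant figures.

β = 0.848

Leg 1: γ = 1.23; τ_1 = 32.53/1.230 = 26.45 years.
Leg 2: speed unknown; τ_2 = 49.00/γ_2.
Leg 3: γ = 1/√(1 − 0.494²) = 1/√0.7560 = 1.150; τ_3 = 42.54/1.150 = 36.99 years.
Total proper time: 26.45 + τ_2 + 36.99 = 89.40, so τ_2 = 89.40 − 63.43 = 25.97 years.
γ_2 = 49.00/25.97 = 1.887; β = √(1 − 1/γ²) = √0.7192.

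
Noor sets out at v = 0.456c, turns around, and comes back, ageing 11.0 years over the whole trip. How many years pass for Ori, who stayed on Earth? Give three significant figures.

γ = 1/√(1 − 0.456²) = 1/√0.7921 = 1.124
Earth-frame duration is the dilated interval: Δt = γτ = 1.124 × 11.0 years.

Δt = 12.4 years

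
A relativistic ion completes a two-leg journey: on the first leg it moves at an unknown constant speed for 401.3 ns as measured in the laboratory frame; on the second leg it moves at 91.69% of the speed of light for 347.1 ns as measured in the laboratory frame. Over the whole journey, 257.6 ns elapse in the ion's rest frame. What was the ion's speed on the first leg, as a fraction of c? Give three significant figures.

Leg 1: speed unknown; τ_1 = 401.3/γ_1.
Leg 2: β = 0.9169; γ = 1/√(1 − 0.9169²) = 1/√0.1593 = 2.506; τ_2 = 347.1/2.506 = 138.5 ns.
Total proper time: τ_1 + 138.5 = 257.6, so τ_1 = 257.6 − 138.5 = 119.1 ns.
γ_1 = 401.3/119.1 = 3.370; β = √(1 − 1/γ²) = √0.9120.

β = 0.955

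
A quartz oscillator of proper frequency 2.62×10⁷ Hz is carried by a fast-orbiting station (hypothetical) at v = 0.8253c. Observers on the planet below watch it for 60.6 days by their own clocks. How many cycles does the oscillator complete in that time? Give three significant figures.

N = 7.75×10¹³

γ = 1/√(1 − 0.8253²) = 1/√0.3189 = 1.771
During 60.6 days of lab time, the oscillator's proper time advances by τ = Δt/γ = 60.6/1.771 = 34.22 days = 2.957×10⁶ s.
N = f × τ = 2.62×10⁷ × 2.957×10⁶ = 7.746×10¹³.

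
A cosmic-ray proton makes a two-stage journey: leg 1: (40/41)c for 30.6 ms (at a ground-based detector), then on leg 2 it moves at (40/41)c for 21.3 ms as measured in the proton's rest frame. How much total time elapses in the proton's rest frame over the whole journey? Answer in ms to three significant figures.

τ = 28.0 ms

Leg 1: γ = 1/√(1 − (40/41)²) = 41/9 ≈ 4.556; τ_1 = 30.6/4.556 = 6.717 ms.
Leg 2: 21.3 ms is already measured in the proton's rest frame.
Total: 6.717 + 21.30 ms.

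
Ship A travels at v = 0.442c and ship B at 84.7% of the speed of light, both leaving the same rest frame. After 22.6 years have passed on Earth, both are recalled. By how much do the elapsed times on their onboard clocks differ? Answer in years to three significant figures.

|τ_A − τ_B| = 8.26 years

A: γ = 1/√(1 − 0.442²) = 1/√0.8046 = 1.115; τ_A = 22.6/1.115 = 20.27 years.
B: β = 0.847; γ = 1/√(1 − 0.847²) = 1/√0.2826 = 1.881; τ_B = 22.6/1.881 = 12.01 years.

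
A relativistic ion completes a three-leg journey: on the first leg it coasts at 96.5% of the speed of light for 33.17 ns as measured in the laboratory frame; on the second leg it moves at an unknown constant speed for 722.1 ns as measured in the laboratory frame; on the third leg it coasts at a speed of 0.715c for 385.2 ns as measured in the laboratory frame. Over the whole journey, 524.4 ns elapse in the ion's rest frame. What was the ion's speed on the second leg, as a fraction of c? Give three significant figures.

β = 0.940

Leg 1: β = 0.965; γ = 1/√(1 − 0.965²) = 1/√0.06878 = 3.813; τ_1 = 33.17/3.813 = 8.699 ns.
Leg 2: speed unknown; τ_2 = 722.1/γ_2.
Leg 3: γ = 1/√(1 − 0.715²) = 1/√0.4888 = 1.430; τ_3 = 385.2/1.430 = 269.3 ns.
Total proper time: 8.699 + τ_2 + 269.3 = 524.4, so τ_2 = 524.4 − 278.0 = 246.4 ns.
γ_2 = 722.1/246.4 = 2.931; β = √(1 − 1/γ²) = √0.8836.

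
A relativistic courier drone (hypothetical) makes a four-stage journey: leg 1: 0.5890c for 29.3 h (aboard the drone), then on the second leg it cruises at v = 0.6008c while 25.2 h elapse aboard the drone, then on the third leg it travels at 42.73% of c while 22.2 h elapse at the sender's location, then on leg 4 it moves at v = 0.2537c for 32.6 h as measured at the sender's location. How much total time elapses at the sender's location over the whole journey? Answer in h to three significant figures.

Leg 1: γ = 1/√(1 − 0.5890²) = 1/√0.6531 = 1.237; Δt_1 = 1.237 × 29.3 = 36.26 h.
Leg 2: γ = 1/√(1 − 0.6008²) = 1/√0.6390 = 1.251; Δt_2 = 1.251 × 25.2 = 31.52 h.
Leg 3: 22.2 h is already measured at the sender's location.
Leg 4: 32.6 h is already measured at the sender's location.
Total: 36.26 + 31.52 + 22.20 + 32.60 h.

Δt = 123 h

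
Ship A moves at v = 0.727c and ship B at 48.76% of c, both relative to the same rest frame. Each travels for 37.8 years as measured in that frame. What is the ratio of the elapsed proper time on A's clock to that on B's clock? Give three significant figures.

A: γ = 1/√(1 − 0.727²) = 1/√0.4715 = 1.456. B: β = 0.4876; γ = 1/√(1 − 0.4876²) = 1/√0.7622 = 1.145.
τ_A/τ_B = γ_B/γ_A = 1.145/1.456 = 0.7865, so τ_A/τ_B = 0.7865.

τ_A/τ_B = 0.786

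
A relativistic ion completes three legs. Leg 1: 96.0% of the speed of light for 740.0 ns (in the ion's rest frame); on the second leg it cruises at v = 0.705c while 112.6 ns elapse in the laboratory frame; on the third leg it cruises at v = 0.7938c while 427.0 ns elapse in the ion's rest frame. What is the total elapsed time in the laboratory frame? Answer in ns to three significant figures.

Leg 1: β = 0.960; γ = 1/√(1 − 0.960²) = 1/√0.07840 = 3.571; Δt_1 = 3.571 × 740.0 = 2643 ns.
Leg 2: 112.6 ns is already measured in the laboratory frame.
Leg 3: γ = 1/√(1 − 0.7938²) = 1/√0.3699 = 1.644; Δt_3 = 1.644 × 427.0 = 702.1 ns.
Total: 2643 + 112.6 + 702.1 ns.

Δt = 3460 ns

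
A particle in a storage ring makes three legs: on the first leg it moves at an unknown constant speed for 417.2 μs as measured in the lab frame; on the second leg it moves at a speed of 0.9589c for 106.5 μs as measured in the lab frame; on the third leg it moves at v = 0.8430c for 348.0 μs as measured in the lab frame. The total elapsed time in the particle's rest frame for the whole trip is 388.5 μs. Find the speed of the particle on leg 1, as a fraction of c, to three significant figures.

β = 0.912

Leg 1: speed unknown; τ_1 = 417.2/γ_1.
Leg 2: γ = 1/√(1 − 0.9589²) = 1/√0.08051 = 3.524; τ_2 = 106.5/3.524 = 30.22 μs.
Leg 3: γ = 1/√(1 − 0.8430²) = 1/√0.2894 = 1.859; τ_3 = 348.0/1.859 = 187.2 μs.
Total proper time: τ_1 + 30.22 + 187.2 = 388.5, so τ_1 = 388.5 − 217.4 = 171.1 μs.
γ_1 = 417.2/171.1 = 2.439; β = √(1 − 1/γ²) = √0.8318.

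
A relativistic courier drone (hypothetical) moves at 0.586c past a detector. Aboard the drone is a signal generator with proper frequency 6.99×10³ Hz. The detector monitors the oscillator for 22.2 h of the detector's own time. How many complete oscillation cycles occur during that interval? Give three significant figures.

N = 4.53×10⁸

γ = 1/√(1 − 0.586²) = 1/√0.6566 = 1.234
During 22.2 h of lab time, the oscillator's proper time advances by τ = Δt/γ = 22.2/1.234 = 17.99 h = 6.476×10⁴ s.
N = f × τ = 6.99×10³ × 6.476×10⁴ = 4.527×10⁸.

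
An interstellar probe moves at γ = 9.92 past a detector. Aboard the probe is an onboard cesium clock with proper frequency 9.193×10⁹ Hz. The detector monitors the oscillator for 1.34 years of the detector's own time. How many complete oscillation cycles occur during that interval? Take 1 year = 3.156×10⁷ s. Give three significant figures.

γ = 9.92
During 1.34 years of lab time, the oscillator's proper time advances by τ = Δt/γ = 1.34/9.920 = 0.1351 years = 4.263×10⁶ s.
N = f × τ = 9.193×10⁹ × 4.263×10⁶ = 3.919×10¹⁶.

N = 3.92×10¹⁶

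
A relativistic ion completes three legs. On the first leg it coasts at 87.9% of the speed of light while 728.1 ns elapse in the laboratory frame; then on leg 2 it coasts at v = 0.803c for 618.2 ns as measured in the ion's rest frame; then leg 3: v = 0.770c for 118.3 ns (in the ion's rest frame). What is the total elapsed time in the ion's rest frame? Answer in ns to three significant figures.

τ = 1080 ns

Leg 1: β = 0.879; γ = 1/√(1 − 0.879²) = 1/√0.2274 = 2.097; τ_1 = 728.1/2.097 = 347.2 ns.
Leg 2: 618.2 ns is already measured in the ion's rest frame.
Leg 3: 118.3 ns is already measured in the ion's rest frame.
Total: 347.2 + 618.2 + 118.3 ns.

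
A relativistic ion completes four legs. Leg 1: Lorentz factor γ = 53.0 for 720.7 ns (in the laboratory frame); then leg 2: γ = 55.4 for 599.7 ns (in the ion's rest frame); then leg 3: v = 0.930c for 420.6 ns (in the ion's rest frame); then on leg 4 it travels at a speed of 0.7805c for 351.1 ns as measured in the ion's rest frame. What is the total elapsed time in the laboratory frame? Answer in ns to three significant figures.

Leg 1: 720.7 ns is already measured in the laboratory frame.
Leg 2: γ = 55.4; Δt_2 = 55.40 × 599.7 = 3.322×10⁴ ns.
Leg 3: γ = 1/√(1 − 0.930²) = 1/√0.1351 = 2.721; Δt_3 = 2.721 × 420.6 = 1144 ns.
Leg 4: γ = 1/√(1 − 0.7805²) = 1/√0.3908 = 1.600; Δt_4 = 1.600 × 351.1 = 561.6 ns.
Total: 720.7 + 3.322×10⁴ + 1144 + 561.6 ns.

Δt = 3.57×10⁴ ns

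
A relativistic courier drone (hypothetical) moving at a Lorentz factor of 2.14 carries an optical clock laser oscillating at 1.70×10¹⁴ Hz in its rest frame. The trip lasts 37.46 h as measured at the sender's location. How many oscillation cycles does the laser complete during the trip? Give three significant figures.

γ = 2.14
The oscillator's own cycle count is N = f × τ where τ is the proper time aboard the drone. τ = Δt/γ = 37.46/2.140 = 17.50 h = 6.302×10⁴ s.
N = 1.70×10¹⁴ × 6.302×10⁴ = 1.071×10¹⁹.

N = 1.07×10¹⁹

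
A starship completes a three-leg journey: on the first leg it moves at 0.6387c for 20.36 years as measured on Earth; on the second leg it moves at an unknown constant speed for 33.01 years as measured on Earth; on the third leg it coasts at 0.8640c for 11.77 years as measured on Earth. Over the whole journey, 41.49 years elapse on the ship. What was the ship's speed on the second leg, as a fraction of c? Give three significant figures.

β = 0.798

Leg 1: γ = 1/√(1 − 0.6387²) = 1/√0.5921 = 1.300; τ_1 = 20.36/1.300 = 15.67 years.
Leg 2: speed unknown; τ_2 = 33.01/γ_2.
Leg 3: γ = 1/√(1 − 0.8640²) = 1/√0.2535 = 1.986; τ_3 = 11.77/1.986 = 5.926 years.
Total proper time: 15.67 + τ_2 + 5.926 = 41.49, so τ_2 = 41.49 − 21.59 = 19.90 years.
γ_2 = 33.01/19.90 = 1.659; β = √(1 − 1/γ²) = √0.6367.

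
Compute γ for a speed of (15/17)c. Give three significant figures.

γ = 1/√(1 − (15/17)²) = 17/8 = 2.125

γ = 2.12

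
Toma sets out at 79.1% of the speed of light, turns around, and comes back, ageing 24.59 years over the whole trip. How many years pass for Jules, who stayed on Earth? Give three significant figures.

Δt = 40.2 years

β = 0.791; γ = 1/√(1 − 0.791²) = 1/√0.3743 = 1.634
Earth-frame duration is the dilated interval: Δt = γτ = 1.634 × 24.59 years.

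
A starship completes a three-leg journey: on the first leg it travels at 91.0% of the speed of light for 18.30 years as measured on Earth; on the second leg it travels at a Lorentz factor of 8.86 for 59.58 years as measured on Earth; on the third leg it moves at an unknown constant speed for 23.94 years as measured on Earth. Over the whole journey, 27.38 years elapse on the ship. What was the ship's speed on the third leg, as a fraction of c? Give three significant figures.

Leg 1: β = 0.910; γ = 1/√(1 − 0.910²) = 1/√0.1719 = 2.412; τ_1 = 18.30/2.412 = 7.587 years.
Leg 2: γ = 8.86; τ_2 = 59.58/8.860 = 6.725 years.
Leg 3: speed unknown; τ_3 = 23.94/γ_3.
Total proper time: 7.587 + 6.725 + τ_3 = 27.38, so τ_3 = 27.38 − 14.31 = 13.07 years.
γ_3 = 23.94/13.07 = 1.832; β = √(1 − 1/γ²) = √0.7020.

β = 0.838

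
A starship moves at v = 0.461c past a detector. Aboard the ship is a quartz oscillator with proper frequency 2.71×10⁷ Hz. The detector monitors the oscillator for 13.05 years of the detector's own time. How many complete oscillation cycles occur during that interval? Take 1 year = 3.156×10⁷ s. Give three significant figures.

N = 9.90×10¹⁵

γ = 1/√(1 − 0.461²) = 1/√0.7875 = 1.127
During 13.05 years of lab time, the oscillator's proper time advances by τ = Δt/γ = 13.05/1.127 = 11.58 years = 3.655×10⁸ s.
N = f × τ = 2.71×10⁷ × 3.655×10⁸ = 9.905×10¹⁵.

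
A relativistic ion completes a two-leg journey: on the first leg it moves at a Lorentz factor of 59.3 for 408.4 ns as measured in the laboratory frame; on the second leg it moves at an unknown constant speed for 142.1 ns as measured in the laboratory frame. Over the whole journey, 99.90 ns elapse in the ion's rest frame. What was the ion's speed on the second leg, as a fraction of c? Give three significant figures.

β = 0.756

Leg 1: γ = 59.3; τ_1 = 408.4/59.30 = 6.887 ns.
Leg 2: speed unknown; τ_2 = 142.1/γ_2.
Total proper time: 6.887 + τ_2 = 99.90, so τ_2 = 99.90 − 6.887 = 93.01 ns.
γ_2 = 142.1/93.01 = 1.528; β = √(1 − 1/γ²) = √0.5716.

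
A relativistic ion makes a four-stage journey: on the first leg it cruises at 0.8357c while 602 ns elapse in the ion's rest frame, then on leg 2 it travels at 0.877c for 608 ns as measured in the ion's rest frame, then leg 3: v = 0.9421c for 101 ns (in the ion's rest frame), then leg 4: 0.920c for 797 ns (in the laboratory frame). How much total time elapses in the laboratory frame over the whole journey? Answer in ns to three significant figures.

Δt = 3460 ns

Leg 1: γ = 1/√(1 − 0.8357²) = 1/√0.3016 = 1.821; Δt_1 = 1.821 × 602 = 1096 ns.
Leg 2: γ = 1/√(1 − 0.877²) = 1/√0.2309 = 2.081; Δt_2 = 2.081 × 608 = 1265 ns.
Leg 3: γ = 1/√(1 − 0.9421²) = 1/√0.1124 = 2.982; Δt_3 = 2.982 × 101 = 301.2 ns.
Leg 4: 797 ns is already measured in the laboratory frame.
Total: 1096 + 1265 + 301.2 + 797.0 ns.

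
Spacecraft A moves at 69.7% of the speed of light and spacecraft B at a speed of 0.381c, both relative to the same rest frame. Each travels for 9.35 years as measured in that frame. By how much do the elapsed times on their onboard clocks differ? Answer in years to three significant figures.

|τ_A − τ_B| = 1.94 years

A: β = 0.697; γ = 1/√(1 − 0.697²) = 1/√0.5142 = 1.395; τ_A = 9.35/1.395 = 6.705 years.
B: γ = 1/√(1 − 0.381²) = 1/√0.8548 = 1.082; τ_B = 9.35/1.082 = 8.645 years.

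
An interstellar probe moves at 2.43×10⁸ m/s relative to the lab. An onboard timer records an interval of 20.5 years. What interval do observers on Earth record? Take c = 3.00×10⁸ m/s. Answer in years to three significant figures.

β = 2.43×10⁸/3.00×10⁸ = 0.8100; γ = 1/√(1 − 0.8100²) = 1.705
The interval measured aboard the probe is the proper time (both events occur at the same place in that frame); the lab-frame interval is Δt = γτ = 1.705 × 20.5 years.

Δt = 35.0 years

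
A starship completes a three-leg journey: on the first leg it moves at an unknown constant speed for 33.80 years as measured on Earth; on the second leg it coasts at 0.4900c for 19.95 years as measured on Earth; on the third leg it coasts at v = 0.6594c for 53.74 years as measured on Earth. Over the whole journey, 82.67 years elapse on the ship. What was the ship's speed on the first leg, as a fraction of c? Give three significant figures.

Leg 1: speed unknown; τ_1 = 33.80/γ_1.
Leg 2: γ = 1/√(1 − 0.4900²) = 1/√0.7599 = 1.147; τ_2 = 19.95/1.147 = 17.39 years.
Leg 3: γ = 1/√(1 − 0.6594²) = 1/√0.5652 = 1.330; τ_3 = 53.74/1.330 = 40.40 years.
Total proper time: τ_1 + 17.39 + 40.40 = 82.67, so τ_1 = 82.67 − 57.79 = 24.88 years.
γ_1 = 33.80/24.88 = 1.359; β = √(1 − 1/γ²) = √0.4583.

β = 0.677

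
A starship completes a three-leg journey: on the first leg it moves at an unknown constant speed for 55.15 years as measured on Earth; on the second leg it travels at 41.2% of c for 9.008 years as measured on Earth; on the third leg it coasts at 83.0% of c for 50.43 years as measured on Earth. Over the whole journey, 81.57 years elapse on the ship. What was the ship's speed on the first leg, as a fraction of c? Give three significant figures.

Leg 1: speed unknown; τ_1 = 55.15/γ_1.
Leg 2: β = 0.412; γ = 1/√(1 − 0.412²) = 1/√0.8303 = 1.097; τ_2 = 9.008/1.097 = 8.208 years.
Leg 3: β = 0.830; γ = 1/√(1 − 0.830²) = 1/√0.3111 = 1.793; τ_3 = 50.43/1.793 = 28.13 years.
Total proper time: τ_1 + 8.208 + 28.13 = 81.57, so τ_1 = 81.57 − 36.34 = 45.23 years.
γ_1 = 55.15/45.23 = 1.219; β = √(1 − 1/γ²) = √0.3273.

β = 0.572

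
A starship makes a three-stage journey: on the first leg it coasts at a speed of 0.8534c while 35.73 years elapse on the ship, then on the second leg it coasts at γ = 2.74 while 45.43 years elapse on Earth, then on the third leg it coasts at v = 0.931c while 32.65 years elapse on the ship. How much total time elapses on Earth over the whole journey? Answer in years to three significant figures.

Δt = 203 years

Leg 1: γ = 1/√(1 − 0.8534²) = 1/√0.2717 = 1.918; Δt_1 = 1.918 × 35.73 = 68.55 years.
Leg 2: 45.43 years is already measured on Earth.
Leg 3: γ = 1/√(1 − 0.931²) = 1/√0.1332 = 2.740; Δt_3 = 2.740 × 32.65 = 89.45 years.
Total: 68.55 + 45.43 + 89.45 years.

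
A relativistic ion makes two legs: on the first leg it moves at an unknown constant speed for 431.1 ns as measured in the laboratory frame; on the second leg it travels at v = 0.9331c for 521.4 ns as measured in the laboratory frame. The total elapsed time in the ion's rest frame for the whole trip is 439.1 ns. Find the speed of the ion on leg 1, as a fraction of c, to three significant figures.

Leg 1: speed unknown; τ_1 = 431.1/γ_1.
Leg 2: γ = 1/√(1 − 0.9331²) = 1/√0.1293 = 2.781; τ_2 = 521.4/2.781 = 187.5 ns.
Total proper time: τ_1 + 187.5 = 439.1, so τ_1 = 439.1 − 187.5 = 251.6 ns.
γ_1 = 431.1/251.6 = 1.713; β = √(1 − 1/γ²) = √0.6594.

β = 0.812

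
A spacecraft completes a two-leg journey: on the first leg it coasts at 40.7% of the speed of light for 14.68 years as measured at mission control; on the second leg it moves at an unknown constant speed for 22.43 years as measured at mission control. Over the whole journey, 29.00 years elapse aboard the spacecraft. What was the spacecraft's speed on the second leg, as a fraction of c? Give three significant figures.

Leg 1: β = 0.407; γ = 1/√(1 − 0.407²) = 1/√0.8344 = 1.095; τ_1 = 14.68/1.095 = 13.41 years.
Leg 2: speed unknown; τ_2 = 22.43/γ_2.
Total proper time: 13.41 + τ_2 = 29.00, so τ_2 = 29.00 − 13.41 = 15.59 years.
γ_2 = 22.43/15.59 = 1.439; β = √(1 − 1/γ²) = √0.5168.

β = 0.719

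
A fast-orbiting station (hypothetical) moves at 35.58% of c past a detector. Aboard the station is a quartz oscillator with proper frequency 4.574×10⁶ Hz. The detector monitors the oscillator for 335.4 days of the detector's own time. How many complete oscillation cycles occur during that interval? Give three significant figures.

β = 0.3558; γ = 1/√(1 − 0.3558²) = 1/√0.8734 = 1.070
During 335.4 days of lab time, the oscillator's proper time advances by τ = Δt/γ = 335.4/1.070 = 313.5 days = 2.708×10⁷ s.
N = f × τ = 4.574×10⁶ × 2.708×10⁷ = 1.239×10¹⁴.

N = 1.24×10¹⁴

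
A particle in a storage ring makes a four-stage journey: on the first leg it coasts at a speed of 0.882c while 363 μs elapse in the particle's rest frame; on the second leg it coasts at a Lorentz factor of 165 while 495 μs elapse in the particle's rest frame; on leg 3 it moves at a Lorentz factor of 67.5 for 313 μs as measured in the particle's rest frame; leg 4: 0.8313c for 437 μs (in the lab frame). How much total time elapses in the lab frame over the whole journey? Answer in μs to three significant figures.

Leg 1: γ = 1/√(1 − 0.882²) = 1/√0.2221 = 2.122; Δt_1 = 2.122 × 363 = 770.3 μs.
Leg 2: γ = 165; Δt_2 = 165.0 × 495 = 8.167×10⁴ μs.
Leg 3: γ = 67.5; Δt_3 = 67.50 × 313 = 2.113×10⁴ μs.
Leg 4: 437 μs is already measured in the lab frame.
Total: 770.3 + 8.167×10⁴ + 2.113×10⁴ + 437.0 μs.

Δt = 1.04×10⁵ μs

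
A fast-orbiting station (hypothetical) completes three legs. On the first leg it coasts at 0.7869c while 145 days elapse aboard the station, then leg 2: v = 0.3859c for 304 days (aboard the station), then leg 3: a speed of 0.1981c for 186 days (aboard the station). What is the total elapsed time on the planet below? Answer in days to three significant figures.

Δt = 754 days

Leg 1: γ = 1/√(1 − 0.7869²) = 1/√0.3808 = 1.621; Δt_1 = 1.621 × 145 = 235.0 days.
Leg 2: γ = 1/√(1 − 0.3859²) = 1/√0.8511 = 1.084; Δt_2 = 1.084 × 304 = 329.5 days.
Leg 3: γ = 1/√(1 − 0.1981²) = 1/√0.9608 = 1.020; Δt_3 = 1.020 × 186 = 189.8 days.
Total: 235.0 + 329.5 + 189.8 days.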